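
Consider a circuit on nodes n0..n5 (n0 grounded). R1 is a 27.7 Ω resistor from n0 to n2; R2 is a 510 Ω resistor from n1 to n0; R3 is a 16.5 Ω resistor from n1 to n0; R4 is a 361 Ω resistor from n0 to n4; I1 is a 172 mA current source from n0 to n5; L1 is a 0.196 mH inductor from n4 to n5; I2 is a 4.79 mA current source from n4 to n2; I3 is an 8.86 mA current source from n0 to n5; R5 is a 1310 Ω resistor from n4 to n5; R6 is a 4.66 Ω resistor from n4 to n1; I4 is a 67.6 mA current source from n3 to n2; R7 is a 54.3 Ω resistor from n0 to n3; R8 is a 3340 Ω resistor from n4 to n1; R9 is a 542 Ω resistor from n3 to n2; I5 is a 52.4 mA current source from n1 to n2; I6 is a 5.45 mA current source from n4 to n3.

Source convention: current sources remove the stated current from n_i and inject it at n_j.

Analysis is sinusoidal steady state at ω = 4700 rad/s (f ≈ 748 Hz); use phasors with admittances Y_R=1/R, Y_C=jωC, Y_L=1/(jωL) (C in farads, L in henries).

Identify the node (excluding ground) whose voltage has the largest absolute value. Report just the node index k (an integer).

MNA unknowns: 5 node voltages V₁..V_5
R1: Y=0.03610+0.000j on G[0,2]
R2: Y=0.001961+0.000j on G[1,0]
R3: Y=0.06061+0.000j on G[1,0]
R4: Y=0.002770+0.000j on G[0,4]
I1: z[0]−=0.172, z[5]+=0.172
L1: Y=0.000-1.086j on G[4,5]
I2: z[4]−=0.00479, z[2]+=0.00479
I3: z[0]−=0.00886, z[5]+=0.00886
R5: Y=0.0007634+0.000j on G[4,5]
R6: Y=0.2146+0.000j on G[4,1]
I4: z[3]−=0.0676, z[2]+=0.0676
R7: Y=0.01842+0.000j on G[0,3]
R8: Y=0.0002994+0.000j on G[4,1]
R9: Y=0.001845+0.000j on G[3,2]
I5: z[1]−=0.0524, z[2]+=0.0524
I6: z[4]−=0.00545, z[3]+=0.00545
solve → V1=1.777+0.000j, V2=3.153+0.000j, V3=-2.780+0.000j, V4=2.538+0.000j, V5=2.538+0.1666j

2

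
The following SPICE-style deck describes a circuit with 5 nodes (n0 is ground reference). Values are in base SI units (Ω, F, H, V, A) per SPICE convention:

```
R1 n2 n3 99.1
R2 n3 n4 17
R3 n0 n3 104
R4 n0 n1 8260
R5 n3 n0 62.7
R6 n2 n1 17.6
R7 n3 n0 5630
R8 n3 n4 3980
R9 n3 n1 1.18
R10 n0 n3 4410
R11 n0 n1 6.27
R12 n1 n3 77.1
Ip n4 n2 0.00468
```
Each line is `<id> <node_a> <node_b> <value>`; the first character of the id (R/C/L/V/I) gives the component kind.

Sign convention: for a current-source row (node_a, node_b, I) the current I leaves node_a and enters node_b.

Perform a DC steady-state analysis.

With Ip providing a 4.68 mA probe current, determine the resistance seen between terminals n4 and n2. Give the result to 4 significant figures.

MNA unknowns: 4 node voltages V₁..V_4
R1: Y=0.01009 on G[2,3]
R2: Y=0.05882 on G[3,4]
R3: Y=0.009615 on G[0,3]
R4: Y=0.0001211 on G[0,1]
R5: Y=0.01595 on G[3,0]
R6: Y=0.05682 on G[2,1]
R7: Y=0.0001776 on G[3,0]
R8: Y=0.0002513 on G[3,4]
R9: Y=0.8475 on G[3,1]
R10: Y=0.0002268 on G[0,3]
R11: Y=0.1595 on G[0,1]
R12: Y=0.01297 on G[1,3]
Ip: z[4]−=0.00468, z[2]+=0.00468
solve → V1=0.0006239, V2=0.06990, V3=-0.003835, V4=-0.08306

R_eq = 32.68 Ω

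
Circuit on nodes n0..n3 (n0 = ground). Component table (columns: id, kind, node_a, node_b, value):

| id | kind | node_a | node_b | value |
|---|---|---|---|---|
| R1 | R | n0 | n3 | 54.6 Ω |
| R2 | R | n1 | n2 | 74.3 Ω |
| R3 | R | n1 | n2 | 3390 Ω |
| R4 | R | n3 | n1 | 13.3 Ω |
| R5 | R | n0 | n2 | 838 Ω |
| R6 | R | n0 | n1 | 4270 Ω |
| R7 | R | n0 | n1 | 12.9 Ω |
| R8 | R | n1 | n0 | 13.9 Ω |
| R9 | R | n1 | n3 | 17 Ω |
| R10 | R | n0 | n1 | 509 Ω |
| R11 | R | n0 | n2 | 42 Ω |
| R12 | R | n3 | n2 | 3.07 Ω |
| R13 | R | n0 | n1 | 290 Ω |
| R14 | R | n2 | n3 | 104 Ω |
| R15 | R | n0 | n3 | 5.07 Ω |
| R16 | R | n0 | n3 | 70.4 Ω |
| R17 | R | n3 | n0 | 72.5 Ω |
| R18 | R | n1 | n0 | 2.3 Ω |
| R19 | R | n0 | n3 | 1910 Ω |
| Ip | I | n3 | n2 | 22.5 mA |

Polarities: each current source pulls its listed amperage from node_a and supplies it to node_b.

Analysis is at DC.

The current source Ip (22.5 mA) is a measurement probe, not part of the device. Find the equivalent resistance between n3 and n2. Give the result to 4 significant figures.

R_eq = 2.699 Ω

Apply KCL at each of the 3 non-ground nodes and solve the resulting linear system.
Node n1: branches {R2, R3, R4, R6, R7, R8, R9, R10, R13, R18} → V_1 = 1.344e-06
Node n2: branches {R2, R3, R5, R11, R12, R14, Ip} → V_2 = 0.05508
Node n3: branches {R1, R4, R9, R12, R14, R15, R16, R17, R19, Ip} → V_3 = -0.005646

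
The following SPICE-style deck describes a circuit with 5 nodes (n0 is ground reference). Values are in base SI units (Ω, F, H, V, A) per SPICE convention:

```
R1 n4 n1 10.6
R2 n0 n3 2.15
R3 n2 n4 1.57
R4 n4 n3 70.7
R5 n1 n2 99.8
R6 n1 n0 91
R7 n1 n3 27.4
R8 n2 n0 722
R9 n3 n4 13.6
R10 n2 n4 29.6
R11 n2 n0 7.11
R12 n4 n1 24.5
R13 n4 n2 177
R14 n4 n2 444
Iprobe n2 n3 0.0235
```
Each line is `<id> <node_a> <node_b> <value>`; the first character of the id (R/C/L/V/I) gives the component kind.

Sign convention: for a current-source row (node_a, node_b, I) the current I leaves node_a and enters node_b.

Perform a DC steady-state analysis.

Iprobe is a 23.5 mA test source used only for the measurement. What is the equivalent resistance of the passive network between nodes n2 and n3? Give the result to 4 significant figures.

MNA unknowns: 4 node voltages V₁..V_4
R1: Y=0.09434 on G[4,1]
R2: Y=0.4651 on G[0,3]
R3: Y=0.6369 on G[2,4]
R4: Y=0.01414 on G[4,3]
R5: Y=0.01002 on G[1,2]
R6: Y=0.01099 on G[1,0]
R7: Y=0.03650 on G[1,3]
R8: Y=0.001385 on G[2,0]
R9: Y=0.07353 on G[3,4]
R10: Y=0.03378 on G[2,4]
R11: Y=0.1406 on G[2,0]
R12: Y=0.04082 on G[4,1]
R13: Y=0.005650 on G[4,2]
R14: Y=0.002252 on G[4,2]
Iprobe: z[2]−=0.0235, z[3]+=0.0235
solve → V1=-0.04695, V2=-0.08435, V3=0.02687, V4=-0.06792

R_eq = 4.732 Ω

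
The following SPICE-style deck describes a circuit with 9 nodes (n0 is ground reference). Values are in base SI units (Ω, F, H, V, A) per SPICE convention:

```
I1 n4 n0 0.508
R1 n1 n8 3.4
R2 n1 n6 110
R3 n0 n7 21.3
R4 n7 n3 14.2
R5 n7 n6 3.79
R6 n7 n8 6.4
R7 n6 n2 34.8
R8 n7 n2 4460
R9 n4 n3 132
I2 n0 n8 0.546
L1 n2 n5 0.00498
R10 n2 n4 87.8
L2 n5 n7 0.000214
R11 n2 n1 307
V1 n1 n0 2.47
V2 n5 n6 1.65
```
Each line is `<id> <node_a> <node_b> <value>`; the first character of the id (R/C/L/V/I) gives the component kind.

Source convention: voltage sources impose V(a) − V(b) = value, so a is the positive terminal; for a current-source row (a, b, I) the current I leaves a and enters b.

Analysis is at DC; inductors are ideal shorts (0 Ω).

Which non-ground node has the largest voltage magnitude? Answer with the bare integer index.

MNA unknowns: 8 node voltages V₁..V_8 plus 4 source currents (L1, L2, V1, V2)
I1: z[4]−=0.508, z[0]+=0.508
R1: Y=0.2941 on G[1,8]
R2: Y=0.009091 on G[1,6]
R3: Y=0.04695 on G[0,7]
R4: Y=0.07042 on G[7,3]
R5: Y=0.2639 on G[7,6]
R6: Y=0.1562 on G[7,8]
R7: Y=0.02874 on G[6,2]
R8: Y=0.0002242 on G[7,2]
R9: Y=0.007576 on G[4,3]
I2: z[0]−=0.546, z[8]+=0.546
L1: row V2−V5=0, i_L1 at 2,5
R10: Y=0.01139 on G[2,4]
L2: row V5−V7=0, i_L2 at 5,7
R11: Y=0.003257 on G[2,1]
V1: row V1−V0=2.47, i_V1 at 1,0
V2: row V5−V6=1.65, i_V2 at 5,6
solve → V1=2.470, V2=-0.1304, V3=-2.837, V4=-28.00, V5=-0.1304, V6=-1.780, V7=-0.1304, V8=2.780
aux → i_L1=-0.3563, i_L2=0.1651, i_V1=0.04412, i_V2=-0.5214

4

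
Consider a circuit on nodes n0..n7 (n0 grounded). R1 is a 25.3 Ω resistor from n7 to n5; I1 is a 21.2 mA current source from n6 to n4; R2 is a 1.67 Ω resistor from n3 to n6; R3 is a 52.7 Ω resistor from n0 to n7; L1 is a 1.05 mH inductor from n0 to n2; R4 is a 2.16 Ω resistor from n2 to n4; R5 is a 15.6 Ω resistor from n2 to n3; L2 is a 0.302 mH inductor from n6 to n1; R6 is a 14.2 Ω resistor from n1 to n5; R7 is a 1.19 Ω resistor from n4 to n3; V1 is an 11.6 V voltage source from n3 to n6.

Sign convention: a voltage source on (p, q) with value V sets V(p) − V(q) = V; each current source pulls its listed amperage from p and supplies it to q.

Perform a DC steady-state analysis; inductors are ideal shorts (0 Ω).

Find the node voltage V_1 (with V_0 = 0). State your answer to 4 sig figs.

-11.28 V

MNA unknowns: 7 node voltages V₁..V_7 plus 3 source currents (L1, L2, V1)
R1: Y=0.03953 on G[7,5]
I1: z[6]−=0.0212, z[4]+=0.0212
R2: Y=0.5988 on G[3,6]
R3: Y=0.01898 on G[0,7]
L1: row V0−V2=0, i_L1 at 0,2
R4: Y=0.4630 on G[2,4]
R5: Y=0.06410 on G[2,3]
L2: row V6−V1=0, i_L2 at 6,1
R6: Y=0.07042 on G[1,5]
R7: Y=0.8403 on G[4,3]
V1: row V3−V6=11.6, i_V1 at 3,6
solve → V1=-11.28, V2=0.000, V3=0.3167, V4=0.2205, V5=-9.546, V6=-11.28, V7=-6.449
aux → i_L1=-0.1224, i_L2=-0.1224, i_V1=-7.047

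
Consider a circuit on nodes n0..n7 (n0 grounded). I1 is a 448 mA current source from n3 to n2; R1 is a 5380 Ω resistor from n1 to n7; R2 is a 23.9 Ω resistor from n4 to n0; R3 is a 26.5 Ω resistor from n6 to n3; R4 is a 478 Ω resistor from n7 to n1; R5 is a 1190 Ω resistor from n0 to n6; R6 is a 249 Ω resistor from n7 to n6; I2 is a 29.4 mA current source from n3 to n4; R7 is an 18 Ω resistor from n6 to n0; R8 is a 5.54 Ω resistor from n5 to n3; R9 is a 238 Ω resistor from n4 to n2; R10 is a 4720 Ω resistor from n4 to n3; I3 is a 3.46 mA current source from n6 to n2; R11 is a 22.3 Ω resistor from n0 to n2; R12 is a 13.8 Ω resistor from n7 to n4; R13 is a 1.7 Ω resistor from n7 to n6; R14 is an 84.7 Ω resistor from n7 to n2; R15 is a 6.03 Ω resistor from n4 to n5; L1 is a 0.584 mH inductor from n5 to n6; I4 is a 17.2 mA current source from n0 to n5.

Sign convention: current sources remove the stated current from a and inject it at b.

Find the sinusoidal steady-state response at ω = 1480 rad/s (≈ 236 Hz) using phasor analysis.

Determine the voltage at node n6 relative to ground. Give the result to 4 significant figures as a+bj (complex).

Apply KCL at each of the 7 non-ground nodes and solve the resulting linear system.
Node n1: branches {R1, R4} → V_1 = -2.948+0.04156j
Node n2: branches {I1, R9, I3, R11, R14} → V_2 = 6.679+0.002552j
Node n3: branches {I1, R3, I2, R8, R10} → V_3 = -5.402-0.1183j
Node n4: branches {R2, I2, R9, R10, R12, R15} → V_4 = -2.430-0.07981j
Node n5: branches {R8, R15, L1, I4} → V_5 = -3.220-0.1550j
Node n6: branches {R3, R5, R6, R7, I3, R13, L1} → V_6 = -3.204+0.05718j
Node n7: branches {R1, R4, R6, R12, R13, R14} → V_7 = -2.948+0.04156j

-3.204+0.05718j V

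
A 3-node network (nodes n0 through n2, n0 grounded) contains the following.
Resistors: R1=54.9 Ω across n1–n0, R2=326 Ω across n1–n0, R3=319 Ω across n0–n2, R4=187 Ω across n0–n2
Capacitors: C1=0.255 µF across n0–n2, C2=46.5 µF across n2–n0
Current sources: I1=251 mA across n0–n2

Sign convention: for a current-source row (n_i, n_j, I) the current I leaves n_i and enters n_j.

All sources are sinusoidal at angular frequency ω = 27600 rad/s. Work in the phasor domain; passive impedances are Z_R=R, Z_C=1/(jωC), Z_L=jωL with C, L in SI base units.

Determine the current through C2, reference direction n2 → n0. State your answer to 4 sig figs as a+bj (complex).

0.2496+0.001641j A

MNA unknowns: 2 node voltages V₁..V_2
R1: Y=0.01821+0.000j on G[1,0]
R2: Y=0.003067+0.000j on G[1,0]
R3: Y=0.003135+0.000j on G[0,2]
C1: Y=0.000+0.007038j on G[0,2]
R4: Y=0.005348+0.000j on G[0,2]
C2: Y=0.000+1.283j on G[2,0]
I1: z[0]−=0.251, z[2]+=0.251
solve → V1=0.000+0.000j, V2=0.001278-0.1945j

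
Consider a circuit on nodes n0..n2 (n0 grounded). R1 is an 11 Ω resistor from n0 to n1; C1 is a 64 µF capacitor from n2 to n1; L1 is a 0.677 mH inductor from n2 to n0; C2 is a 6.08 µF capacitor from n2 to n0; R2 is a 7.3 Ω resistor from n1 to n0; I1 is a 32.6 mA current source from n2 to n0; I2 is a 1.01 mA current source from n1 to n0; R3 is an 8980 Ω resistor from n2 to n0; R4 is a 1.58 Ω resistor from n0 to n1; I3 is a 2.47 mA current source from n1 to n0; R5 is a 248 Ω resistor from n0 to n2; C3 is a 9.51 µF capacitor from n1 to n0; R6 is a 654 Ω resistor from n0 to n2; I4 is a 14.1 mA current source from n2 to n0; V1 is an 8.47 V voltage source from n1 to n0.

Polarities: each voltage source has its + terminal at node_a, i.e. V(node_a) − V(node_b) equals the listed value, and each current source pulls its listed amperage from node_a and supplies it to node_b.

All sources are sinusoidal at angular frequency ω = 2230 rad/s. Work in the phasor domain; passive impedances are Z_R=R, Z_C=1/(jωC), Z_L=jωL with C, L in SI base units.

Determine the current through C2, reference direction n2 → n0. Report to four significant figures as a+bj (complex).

Apply KCL at each of the 2 non-ground nodes and solve the resulting linear system.
Node n1: branches {R1, C1, R2, I2, R4, I3, C3, V1} → V_1 = 8.470+0.000j
Node n2: branches {C1, L1, C2, I1, R3, R5, R6, I4} → V_2 = -2.389-0.06549j
Source currents: i(V1)=-7.285-1.729j

0.0008880-0.03239j A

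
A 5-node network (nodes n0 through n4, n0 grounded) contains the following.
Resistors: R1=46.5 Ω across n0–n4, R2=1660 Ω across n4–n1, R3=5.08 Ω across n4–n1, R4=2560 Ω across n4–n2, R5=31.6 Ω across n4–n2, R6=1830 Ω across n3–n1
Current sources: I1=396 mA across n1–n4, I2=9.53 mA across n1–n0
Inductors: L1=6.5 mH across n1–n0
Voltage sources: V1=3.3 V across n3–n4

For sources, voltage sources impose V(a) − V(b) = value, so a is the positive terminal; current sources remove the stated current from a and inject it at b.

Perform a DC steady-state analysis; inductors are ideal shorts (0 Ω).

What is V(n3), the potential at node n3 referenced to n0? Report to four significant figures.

MNA unknowns: 4 node voltages V₁..V_4 plus 2 source currents (L1, V1)
R1: Y=0.02151 on G[0,4]
R2: Y=0.0006024 on G[4,1]
R3: Y=0.1969 on G[4,1]
R4: Y=0.0003906 on G[4,2]
I1: z[1]−=0.396, z[4]+=0.396
R5: Y=0.03165 on G[4,2]
L1: row V1−V0=0, i_L1 at 1,0
R6: Y=0.0005464 on G[3,1]
I2: z[1]−=0.00953, z[0]+=0.00953
V1: row V3−V4=3.3, i_V1 at 3,4
solve → V1=0.000, V2=1.796, V3=5.096, V4=1.796
aux → i_L1=-0.04815, i_V1=-0.002785

5.096 V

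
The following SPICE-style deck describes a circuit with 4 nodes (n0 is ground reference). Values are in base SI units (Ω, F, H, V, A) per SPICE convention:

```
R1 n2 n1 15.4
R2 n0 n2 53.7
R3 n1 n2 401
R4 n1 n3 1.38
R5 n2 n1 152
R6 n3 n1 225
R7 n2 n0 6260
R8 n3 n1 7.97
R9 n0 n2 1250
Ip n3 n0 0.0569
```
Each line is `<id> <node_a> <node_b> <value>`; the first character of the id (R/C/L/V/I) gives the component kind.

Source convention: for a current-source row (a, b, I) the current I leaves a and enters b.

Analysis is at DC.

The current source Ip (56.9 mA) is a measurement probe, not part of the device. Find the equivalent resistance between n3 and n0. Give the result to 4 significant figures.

R_eq = 65.75 Ω

Element admittances at DC:
  Y(R1) = 0.06494 S between n2,n1
  Y(R2) = 0.01862 S between n0,n2
  Y(R3) = 0.002494 S between n1,n2
  Y(R4) = 0.7246 S between n1,n3
  Y(R5) = 0.006579 S between n2,n1
  Y(R6) = 0.004444 S between n3,n1
  Y(R7) = 0.0001597 S between n2,n0
  Y(R8) = 0.1255 S between n3,n1
  Y(R9) = 0.0008000 S between n0,n2
  Ip: injects 0.0569 A into n0 (from n3)
Assemble and solve the 3×3 MNA system:
  V(n1)=-3.675  V(n2)=-2.906  V(n3)=-3.741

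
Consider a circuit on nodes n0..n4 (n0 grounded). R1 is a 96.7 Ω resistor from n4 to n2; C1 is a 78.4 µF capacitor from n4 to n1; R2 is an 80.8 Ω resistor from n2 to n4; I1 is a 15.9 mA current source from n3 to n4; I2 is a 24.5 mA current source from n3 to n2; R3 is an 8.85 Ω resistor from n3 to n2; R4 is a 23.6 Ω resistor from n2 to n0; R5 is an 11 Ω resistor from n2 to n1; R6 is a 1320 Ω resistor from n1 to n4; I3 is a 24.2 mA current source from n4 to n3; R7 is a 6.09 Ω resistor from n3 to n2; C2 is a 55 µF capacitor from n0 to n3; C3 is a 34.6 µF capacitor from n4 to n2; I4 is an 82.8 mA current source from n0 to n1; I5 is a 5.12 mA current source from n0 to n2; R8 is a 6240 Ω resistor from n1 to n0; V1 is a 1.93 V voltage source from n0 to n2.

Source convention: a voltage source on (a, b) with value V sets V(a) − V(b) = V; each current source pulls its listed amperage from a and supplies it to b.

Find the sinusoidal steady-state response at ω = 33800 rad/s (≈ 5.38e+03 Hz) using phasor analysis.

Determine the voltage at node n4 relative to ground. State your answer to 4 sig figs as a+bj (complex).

Apply KCL at each of the 4 non-ground nodes and solve the resulting linear system.
Node n1: branches {C1, R5, R6, I4, R8} → V_1 = -1.918-0.09384j
Node n2: branches {R1, R2, I2, R3, R4, R5, R7, C3, I5, V1} → V_2 = -1.930+0.000j
Node n3: branches {I1, I2, R3, I3, R7, C2} → V_3 = -0.04325+0.2901j
Node n4: branches {R1, C1, R2, I1, R6, I3, C3} → V_4 = -1.921-0.06289j
Source currents: i(V1)=-0.7092-0.08042j

-1.921-0.06289j V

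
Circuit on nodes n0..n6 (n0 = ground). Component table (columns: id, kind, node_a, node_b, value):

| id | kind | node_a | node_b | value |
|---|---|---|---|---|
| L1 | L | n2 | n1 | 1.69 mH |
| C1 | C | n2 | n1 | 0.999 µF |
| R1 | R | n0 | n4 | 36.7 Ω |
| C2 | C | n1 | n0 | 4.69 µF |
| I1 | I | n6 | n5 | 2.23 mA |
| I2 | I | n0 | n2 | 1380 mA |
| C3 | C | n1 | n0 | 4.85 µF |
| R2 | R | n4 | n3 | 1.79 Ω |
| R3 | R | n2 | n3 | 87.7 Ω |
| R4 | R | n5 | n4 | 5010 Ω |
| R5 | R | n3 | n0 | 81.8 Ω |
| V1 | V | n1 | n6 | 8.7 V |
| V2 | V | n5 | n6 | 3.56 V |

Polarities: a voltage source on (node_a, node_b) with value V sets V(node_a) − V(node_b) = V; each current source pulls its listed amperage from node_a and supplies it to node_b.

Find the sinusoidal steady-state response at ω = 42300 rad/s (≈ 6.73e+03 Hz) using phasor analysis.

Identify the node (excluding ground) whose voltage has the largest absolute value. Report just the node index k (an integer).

MNA unknowns: 6 node voltages V₁..V_6 plus 2 source currents (V1, V2)
L1: Y=0.000-0.01399j on G[2,1]
C1: Y=0.000+0.04226j on G[2,1]
R1: Y=0.02725+0.000j on G[0,4]
C2: Y=0.000+0.1984j on G[1,0]
I1: z[6]−=0.00223, z[5]+=0.00223
I2: z[0]−=1.38, z[2]+=1.38
C3: Y=0.000+0.2052j on G[1,0]
R2: Y=0.5587+0.000j on G[4,3]
R3: Y=0.01140+0.000j on G[2,3]
R4: Y=0.0001996+0.000j on G[5,4]
R5: Y=0.01222+0.000j on G[3,0]
V1: row V1−V6=8.7, i_V1 at 1,6
V2: row V5−V6=3.56, i_V2 at 5,6
solve → V1=1.021-3.082j, V2=15.64-47.03j, V3=3.566-10.78j, V4=3.398-10.28j, V5=-4.119-3.082j, V6=-7.679-3.082j
aux → i_V1=-0.001500+0.001436j, i_V2=0.003730-0.001436j

2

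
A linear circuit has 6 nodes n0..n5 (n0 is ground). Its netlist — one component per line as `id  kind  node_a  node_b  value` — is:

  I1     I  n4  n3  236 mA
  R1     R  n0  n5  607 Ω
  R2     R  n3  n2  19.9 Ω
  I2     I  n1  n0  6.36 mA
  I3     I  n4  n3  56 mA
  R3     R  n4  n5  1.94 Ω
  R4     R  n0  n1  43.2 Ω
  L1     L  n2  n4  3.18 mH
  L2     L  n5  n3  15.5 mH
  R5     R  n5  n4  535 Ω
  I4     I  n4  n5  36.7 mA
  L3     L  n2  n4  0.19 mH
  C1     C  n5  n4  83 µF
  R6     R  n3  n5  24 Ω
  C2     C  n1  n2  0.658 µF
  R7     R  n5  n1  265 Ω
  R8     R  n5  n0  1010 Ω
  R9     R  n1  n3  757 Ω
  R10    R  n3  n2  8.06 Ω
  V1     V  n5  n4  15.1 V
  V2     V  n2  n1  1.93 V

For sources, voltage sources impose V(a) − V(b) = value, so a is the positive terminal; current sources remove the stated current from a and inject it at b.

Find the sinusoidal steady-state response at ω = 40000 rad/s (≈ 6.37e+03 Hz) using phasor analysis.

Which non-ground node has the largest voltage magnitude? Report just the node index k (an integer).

Element admittances at ω=40000 rad/s:
  I1: injects 0.236 A into n3 (from n4)
  Y(R1) = 0.001647+0.000j S between n0,n5
  Y(R2) = 0.05025+0.000j S between n3,n2
  I2: injects 0.00636 A into n0 (from n1)
  I3: injects 0.056 A into n3 (from n4)
  Y(R3) = 0.5155+0.000j S between n4,n5
  Y(R4) = 0.02315+0.000j S between n0,n1
  Y(L1) = 0.000-0.007862j S between n2,n4
  Y(L2) = 0.000-0.001613j S between n5,n3
  Y(R5) = 0.001869+0.000j S between n5,n4
  I4: injects 0.0367 A into n5 (from n4)
  Y(L3) = 0.000-0.1316j S between n2,n4
  Y(C1) = 0.000+3.320j S between n5,n4
  Y(R6) = 0.04167+0.000j S between n3,n5
  Y(C2) = 0.000+0.02632j S between n1,n2
  Y(R7) = 0.003774+0.000j S between n5,n1
  Y(R8) = 0.0009901+0.000j S between n5,n0
  Y(R9) = 0.001321+0.000j S between n1,n3
  Y(R10) = 0.1241+0.000j S between n3,n2
  V1: constraint V(n5)−V(n4) = 15.1
  V2: constraint V(n2)−V(n1) = 1.93
Assemble and solve the 7×7 MNA system:
  V(n1)=-1.817+0.5695j  V(n2)=0.1132+0.5695j  V(n3)=3.986-0.5689j  V(n4)=-1.566-4.998j  V(n5)=13.53-4.998j
  i(V1)=-8.259-49.90j  i(V2)=-0.1013-0.01510j

5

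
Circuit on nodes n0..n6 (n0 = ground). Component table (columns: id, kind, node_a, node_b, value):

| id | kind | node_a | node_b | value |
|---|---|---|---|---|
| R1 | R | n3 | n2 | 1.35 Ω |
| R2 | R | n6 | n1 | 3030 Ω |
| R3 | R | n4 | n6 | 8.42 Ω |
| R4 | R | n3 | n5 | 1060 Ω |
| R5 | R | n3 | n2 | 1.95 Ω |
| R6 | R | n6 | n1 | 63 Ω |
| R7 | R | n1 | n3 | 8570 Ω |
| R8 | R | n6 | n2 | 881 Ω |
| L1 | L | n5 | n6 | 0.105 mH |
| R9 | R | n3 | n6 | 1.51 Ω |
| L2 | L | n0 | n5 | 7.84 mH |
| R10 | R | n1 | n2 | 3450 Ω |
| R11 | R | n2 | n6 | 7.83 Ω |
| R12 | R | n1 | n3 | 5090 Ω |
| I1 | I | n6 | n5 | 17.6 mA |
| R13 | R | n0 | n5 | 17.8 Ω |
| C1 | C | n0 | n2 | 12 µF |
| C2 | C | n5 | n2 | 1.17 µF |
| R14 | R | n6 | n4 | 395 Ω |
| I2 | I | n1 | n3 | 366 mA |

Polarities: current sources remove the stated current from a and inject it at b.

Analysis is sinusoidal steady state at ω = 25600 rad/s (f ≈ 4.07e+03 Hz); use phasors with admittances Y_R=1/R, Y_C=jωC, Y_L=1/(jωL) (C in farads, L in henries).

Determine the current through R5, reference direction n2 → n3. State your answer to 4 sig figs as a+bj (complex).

-0.03211-0.001933j A

Apply KCL at each of the 6 non-ground nodes and solve the resulting linear system.
Node n1: branches {R2, R6, R7, R10, R12, I2} → V_1 = -22.14-0.06059j
Node n2: branches {R1, R5, R8, R10, R11, C1, C2} → V_2 = -0.01682-0.07100j
Node n3: branches {R1, R4, R5, R7, R9, R12, I2} → V_3 = 0.04580-0.06723j
Node n4: branches {R3, R14} → V_4 = -0.3772-0.06028j
Node n5: branches {R4, L1, L2, I1, R13, C2} → V_5 = -0.3933+0.05709j
Node n6: branches {R2, R3, R6, R8, L1, R9, R11, I1, R14} → V_6 = -0.3772-0.06028j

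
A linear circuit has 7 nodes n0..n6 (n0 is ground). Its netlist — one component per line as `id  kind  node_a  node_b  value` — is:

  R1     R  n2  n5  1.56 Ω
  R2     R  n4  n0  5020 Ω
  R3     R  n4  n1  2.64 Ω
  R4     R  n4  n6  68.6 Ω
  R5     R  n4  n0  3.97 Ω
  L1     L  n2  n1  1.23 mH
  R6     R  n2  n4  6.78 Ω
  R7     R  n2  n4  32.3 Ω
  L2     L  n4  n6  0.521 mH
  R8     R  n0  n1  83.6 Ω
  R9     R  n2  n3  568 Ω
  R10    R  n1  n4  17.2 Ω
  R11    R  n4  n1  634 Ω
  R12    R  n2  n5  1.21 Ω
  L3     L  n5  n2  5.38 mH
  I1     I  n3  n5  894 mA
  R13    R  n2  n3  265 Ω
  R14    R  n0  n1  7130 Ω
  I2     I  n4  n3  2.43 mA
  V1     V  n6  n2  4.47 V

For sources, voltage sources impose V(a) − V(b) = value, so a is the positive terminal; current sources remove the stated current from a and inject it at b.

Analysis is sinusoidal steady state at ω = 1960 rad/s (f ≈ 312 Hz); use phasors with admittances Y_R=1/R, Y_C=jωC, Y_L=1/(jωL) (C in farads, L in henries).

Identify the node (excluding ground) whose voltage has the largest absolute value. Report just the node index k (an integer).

MNA unknowns: 6 node voltages V₁..V_6 plus 1 source current (V1)
R1: Y=0.6410+0.000j on G[2,5]
R2: Y=0.0001992+0.000j on G[4,0]
R3: Y=0.3788+0.000j on G[4,1]
R4: Y=0.01458+0.000j on G[4,6]
R5: Y=0.2519+0.000j on G[4,0]
L1: Y=0.000-0.4148j on G[2,1]
R6: Y=0.1475+0.000j on G[2,4]
R7: Y=0.03096+0.000j on G[2,4]
L2: Y=0.000-0.9793j on G[4,6]
R8: Y=0.01196+0.000j on G[0,1]
R9: Y=0.001761+0.000j on G[2,3]
R10: Y=0.05814+0.000j on G[1,4]
R11: Y=0.001577+0.000j on G[4,1]
R12: Y=0.8264+0.000j on G[2,5]
L3: Y=0.000-0.09483j on G[5,2]
I1: z[3]−=0.894, z[5]+=0.894
R13: Y=0.003774+0.000j on G[2,3]
R14: Y=0.0001403+0.000j on G[0,1]
I2: z[4]−=0.00243, z[3]+=0.00243
V1: row V6−V2=4.47, i_V1 at 6,2
solve → V1=-0.9474+2.021j, V2=-3.246+0.9440j, V3=-164.3+0.9440j, V4=0.04548-0.09704j, V5=-2.639+0.9832j, V6=1.224+0.9440j
aux → i_V1=-1.037+1.139j

3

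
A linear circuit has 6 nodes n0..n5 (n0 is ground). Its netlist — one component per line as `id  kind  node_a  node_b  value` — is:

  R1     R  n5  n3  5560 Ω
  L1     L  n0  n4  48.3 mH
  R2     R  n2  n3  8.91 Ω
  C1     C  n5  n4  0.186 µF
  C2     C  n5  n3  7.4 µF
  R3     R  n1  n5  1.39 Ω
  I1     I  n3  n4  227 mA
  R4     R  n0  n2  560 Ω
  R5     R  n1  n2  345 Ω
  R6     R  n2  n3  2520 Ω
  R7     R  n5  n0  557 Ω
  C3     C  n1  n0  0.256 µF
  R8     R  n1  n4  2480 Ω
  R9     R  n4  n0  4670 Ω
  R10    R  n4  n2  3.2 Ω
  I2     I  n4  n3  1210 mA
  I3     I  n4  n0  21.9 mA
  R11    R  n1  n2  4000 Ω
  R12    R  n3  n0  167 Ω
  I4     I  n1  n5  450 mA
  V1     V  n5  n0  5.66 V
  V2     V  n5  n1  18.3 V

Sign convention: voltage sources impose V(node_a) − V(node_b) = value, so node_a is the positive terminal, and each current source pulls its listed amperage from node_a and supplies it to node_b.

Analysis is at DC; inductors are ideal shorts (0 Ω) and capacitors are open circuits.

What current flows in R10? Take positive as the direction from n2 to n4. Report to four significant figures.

Element admittances at DC:
  Y(R1) = 0.0001799 S between n5,n3
  L1: short n0↔n4 (DC inductor)
  Y(R2) = 0.1122 S between n2,n3
  Y(C1) = 0.000 S between n5,n4
  Y(C2) = 0.000 S between n5,n3
  Y(R3) = 0.7194 S between n1,n5
  I1: injects 0.227 A into n4 (from n3)
  Y(R4) = 0.001786 S between n0,n2
  Y(R5) = 0.002899 S between n1,n2
  Y(R6) = 0.0003968 S between n2,n3
  Y(R7) = 0.001795 S between n5,n0
  Y(C3) = 0.000 S between n1,n0
  Y(R8) = 0.0004032 S between n1,n4
  Y(R9) = 0.0002141 S between n4,n0
  Y(R10) = 0.3125 S between n4,n2
  I2: injects 1.21 A into n3 (from n4)
  I3: injects 0.0219 A into n0 (from n4)
  Y(R11) = 0.0002500 S between n1,n2
  Y(R12) = 0.005988 S between n3,n0
  I4: injects 0.45 A into n5 (from n1)
  V1: constraint V(n5)−V(n0) = 5.66
  V2: constraint V(n5)−V(n1) = 18.3
Assemble and solve the 8×8 MNA system:
  V(n1)=-12.64  V(n2)=2.763  V(n3)=10.90  V(n4)=0.000  V(n5)=5.660
  i(L1)=0.1467  i(V1)=0.04437  i(V2)=-12.77

0.8633 A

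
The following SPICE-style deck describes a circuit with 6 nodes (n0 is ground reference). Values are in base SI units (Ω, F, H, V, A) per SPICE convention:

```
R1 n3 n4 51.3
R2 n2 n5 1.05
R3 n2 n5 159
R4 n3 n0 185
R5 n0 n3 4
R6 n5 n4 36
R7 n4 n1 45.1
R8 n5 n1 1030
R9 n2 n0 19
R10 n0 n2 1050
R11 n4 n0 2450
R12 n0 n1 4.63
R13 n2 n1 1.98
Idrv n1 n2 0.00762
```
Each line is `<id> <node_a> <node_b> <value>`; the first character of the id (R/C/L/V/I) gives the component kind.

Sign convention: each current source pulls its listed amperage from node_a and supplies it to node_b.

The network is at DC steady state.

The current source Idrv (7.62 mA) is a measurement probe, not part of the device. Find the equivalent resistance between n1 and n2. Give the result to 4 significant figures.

R_eq = 1.777 Ω

MNA unknowns: 5 node voltages V₁..V_5
R1: Y=0.01949 on G[3,4]
R2: Y=0.9524 on G[2,5]
R3: Y=0.006289 on G[2,5]
R4: Y=0.005405 on G[3,0]
R5: Y=0.2500 on G[0,3]
R6: Y=0.02778 on G[5,4]
R7: Y=0.02217 on G[4,1]
R8: Y=0.0009709 on G[5,1]
R9: Y=0.05263 on G[2,0]
R10: Y=0.0009524 on G[0,2]
R11: Y=0.0004082 on G[4,0]
R12: Y=0.2160 on G[0,1]
R13: Y=0.5051 on G[2,1]
Idrv: z[1]−=0.00762, z[2]+=0.00762
solve → V1=-0.002917, V2=0.01063, V3=0.0002324, V4=0.003277, V5=0.01041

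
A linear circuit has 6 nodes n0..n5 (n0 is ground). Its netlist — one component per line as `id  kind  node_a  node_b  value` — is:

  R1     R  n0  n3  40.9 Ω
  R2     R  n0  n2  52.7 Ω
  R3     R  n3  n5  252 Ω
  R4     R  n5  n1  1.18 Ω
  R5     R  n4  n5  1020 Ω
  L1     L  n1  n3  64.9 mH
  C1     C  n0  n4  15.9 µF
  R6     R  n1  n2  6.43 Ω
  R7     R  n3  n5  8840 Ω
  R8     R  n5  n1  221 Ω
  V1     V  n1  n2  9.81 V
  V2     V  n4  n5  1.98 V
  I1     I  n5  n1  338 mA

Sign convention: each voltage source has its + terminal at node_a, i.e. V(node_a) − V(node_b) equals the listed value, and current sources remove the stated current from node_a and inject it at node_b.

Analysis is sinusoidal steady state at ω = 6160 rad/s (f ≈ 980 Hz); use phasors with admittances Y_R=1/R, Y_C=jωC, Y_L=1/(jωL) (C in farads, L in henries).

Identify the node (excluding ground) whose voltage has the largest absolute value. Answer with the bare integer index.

Element admittances at ω=6160 rad/s:
  Y(R1) = 0.02445+0.000j S between n0,n3
  Y(R2) = 0.01898+0.000j S between n0,n2
  Y(R3) = 0.003968+0.000j S between n3,n5
  Y(R4) = 0.8475+0.000j S between n5,n1
  Y(R5) = 0.0009804+0.000j S between n4,n5
  Y(L1) = 0.000-0.002501j S between n1,n3
  Y(C1) = 0.000+0.09794j S between n0,n4
  Y(R6) = 0.1555+0.000j S between n1,n2
  Y(R7) = 0.0001131+0.000j S between n3,n5
  Y(R8) = 0.004525+0.000j S between n5,n1
  V1: constraint V(n1)−V(n2) = 9.81
  V2: constraint V(n4)−V(n5) = 1.98
  I1: injects 0.338 A into n1 (from n5)
Assemble and solve the 7×7 MNA system:
  V(n1)=-0.8636-2.116j  V(n2)=-10.67-2.116j  V(n3)=-0.3772-0.2666j  V(n4)=0.4766-2.162j  V(n5)=-1.503-2.162j
  i(V1)=-1.728-0.04016j  i(V2)=-0.2137-0.04668j

2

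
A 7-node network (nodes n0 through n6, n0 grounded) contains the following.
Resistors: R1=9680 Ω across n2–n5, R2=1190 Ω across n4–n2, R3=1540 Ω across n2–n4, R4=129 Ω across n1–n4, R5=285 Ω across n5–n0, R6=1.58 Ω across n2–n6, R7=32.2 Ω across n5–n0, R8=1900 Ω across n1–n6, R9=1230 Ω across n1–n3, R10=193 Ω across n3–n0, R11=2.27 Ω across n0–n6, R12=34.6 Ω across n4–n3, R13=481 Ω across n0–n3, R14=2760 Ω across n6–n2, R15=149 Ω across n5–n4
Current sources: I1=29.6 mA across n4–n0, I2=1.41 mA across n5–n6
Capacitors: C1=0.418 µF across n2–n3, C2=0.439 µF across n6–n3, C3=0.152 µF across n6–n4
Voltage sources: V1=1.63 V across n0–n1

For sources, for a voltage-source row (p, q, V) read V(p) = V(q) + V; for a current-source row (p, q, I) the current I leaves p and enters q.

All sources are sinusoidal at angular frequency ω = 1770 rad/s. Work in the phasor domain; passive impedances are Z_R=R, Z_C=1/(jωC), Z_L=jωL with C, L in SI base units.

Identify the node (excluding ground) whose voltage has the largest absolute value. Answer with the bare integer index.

4

Apply KCL at each of the 6 non-ground nodes and solve the resulting linear system.
Node n1: branches {R4, R8, R9, V1} → V_1 = -1.630+0.000j
Node n2: branches {R1, R2, R3, C1, R6, R14} → V_2 = -0.01137-0.007976j
Node n3: branches {C1, C2, R9, R10, R12, R13} → V_3 = -1.627+0.1570j
Node n4: branches {I1, R2, R3, R4, C3, R12, R15} → V_4 = -2.044+0.1159j
Node n5: branches {R1, I2, R5, R7, R15} → V_5 = -0.3657+0.01879j
Node n6: branches {I2, C2, R6, C3, R8, R11, R14} → V_6 = -0.006337-0.006384j
Source currents: i(V1)=0.002355-0.001023j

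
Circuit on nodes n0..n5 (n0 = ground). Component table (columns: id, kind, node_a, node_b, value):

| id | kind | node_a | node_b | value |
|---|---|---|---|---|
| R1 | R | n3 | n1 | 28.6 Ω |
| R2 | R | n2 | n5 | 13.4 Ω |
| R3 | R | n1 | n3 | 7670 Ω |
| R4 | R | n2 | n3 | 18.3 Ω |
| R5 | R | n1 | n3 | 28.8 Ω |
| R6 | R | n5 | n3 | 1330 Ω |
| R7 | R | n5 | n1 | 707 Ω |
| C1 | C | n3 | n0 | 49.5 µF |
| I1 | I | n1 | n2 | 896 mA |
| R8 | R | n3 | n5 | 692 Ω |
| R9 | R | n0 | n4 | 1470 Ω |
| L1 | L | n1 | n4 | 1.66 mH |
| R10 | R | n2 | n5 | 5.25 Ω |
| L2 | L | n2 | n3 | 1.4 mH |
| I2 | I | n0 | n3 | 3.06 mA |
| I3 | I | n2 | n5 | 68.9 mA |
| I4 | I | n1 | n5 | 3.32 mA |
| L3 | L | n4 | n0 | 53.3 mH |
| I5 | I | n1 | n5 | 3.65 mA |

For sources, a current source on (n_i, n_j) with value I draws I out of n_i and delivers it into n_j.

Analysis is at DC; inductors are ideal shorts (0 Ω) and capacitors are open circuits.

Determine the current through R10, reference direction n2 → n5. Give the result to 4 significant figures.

-0.04103 A

Element admittances at DC:
  Y(R1) = 0.03497 S between n3,n1
  Y(R2) = 0.07463 S between n2,n5
  Y(R3) = 0.0001304 S between n1,n3
  Y(R4) = 0.05464 S between n2,n3
  Y(R5) = 0.03472 S between n1,n3
  Y(R6) = 0.0007519 S between n5,n3
  Y(R7) = 0.001414 S between n5,n1
  Y(C1) = 0.000 S between n3,n0
  I1: injects 0.896 A into n2 (from n1)
  Y(R8) = 0.001445 S between n3,n5
  Y(R9) = 0.0006803 S between n0,n4
  L1: short n1↔n4 (DC inductor)
  Y(R10) = 0.1905 S between n2,n5
  L2: short n2↔n3 (DC inductor)
  I2: injects 0.00306 A into n3 (from n0)
  I3: injects 0.0689 A into n5 (from n2)
  I4: injects 0.00332 A into n5 (from n1)
  L3: short n4↔n0 (DC inductor)
  I5: injects 0.00365 A into n5 (from n1)
Assemble and solve the 8×8 MNA system:
  V(n1)=0.000  V(n2)=12.72  V(n3)=12.72  V(n4)=0.000  V(n5)=12.93
  i(L1)=0.003060  i(L2)=0.8842  i(L3)=0.003060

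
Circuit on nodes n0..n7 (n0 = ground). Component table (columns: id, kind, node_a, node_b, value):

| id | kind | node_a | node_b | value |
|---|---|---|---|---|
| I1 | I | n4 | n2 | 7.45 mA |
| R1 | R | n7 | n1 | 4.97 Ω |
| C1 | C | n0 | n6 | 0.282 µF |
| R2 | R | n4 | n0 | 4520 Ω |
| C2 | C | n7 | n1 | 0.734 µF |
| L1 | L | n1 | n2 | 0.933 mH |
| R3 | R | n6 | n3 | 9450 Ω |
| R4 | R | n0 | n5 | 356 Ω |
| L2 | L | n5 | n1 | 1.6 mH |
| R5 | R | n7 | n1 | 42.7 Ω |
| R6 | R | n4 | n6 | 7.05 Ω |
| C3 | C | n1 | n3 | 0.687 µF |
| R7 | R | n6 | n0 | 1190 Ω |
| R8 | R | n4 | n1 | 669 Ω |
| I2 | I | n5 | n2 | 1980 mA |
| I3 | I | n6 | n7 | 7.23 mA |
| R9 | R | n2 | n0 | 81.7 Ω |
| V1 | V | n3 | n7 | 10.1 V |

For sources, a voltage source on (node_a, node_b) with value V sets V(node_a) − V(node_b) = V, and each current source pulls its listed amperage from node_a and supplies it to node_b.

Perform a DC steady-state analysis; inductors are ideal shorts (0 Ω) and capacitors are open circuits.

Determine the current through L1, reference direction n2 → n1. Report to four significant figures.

MNA unknowns: 7 node voltages V₁..V_7 plus 3 source currents (L1, L2, V1)
I1: z[4]−=0.00745, z[2]+=0.00745
R1: Y=0.2012 on G[7,1]
C1: Y=0.000 on G[0,6]
R2: Y=0.0002212 on G[4,0]
C2: Y=0.000 on G[7,1]
L1: row V1−V2=0, i_L1 at 1,2
R3: Y=0.0001058 on G[6,3]
R4: Y=0.002809 on G[0,5]
L2: row V5−V1=0, i_L2 at 5,1
R5: Y=0.02342 on G[7,1]
R6: Y=0.1418 on G[4,6]
C3: Y=0.000 on G[1,3]
R7: Y=0.0008403 on G[6,0]
R8: Y=0.001495 on G[4,1]
I2: z[5]−=1.98, z[2]+=1.98
I3: z[6]−=0.00723, z[7]+=0.00723
R9: Y=0.01224 on G[2,0]
V1: row V3−V7=10.1, i_V1 at 3,7
solve → V1=0.3462, V2=0.3462, V3=10.47, V4=-4.900, V5=0.3462, V6=-4.910, V7=0.3712
aux → i_L1=-1.983, i_L2=-1.981, i_V1=-0.001628

1.983 A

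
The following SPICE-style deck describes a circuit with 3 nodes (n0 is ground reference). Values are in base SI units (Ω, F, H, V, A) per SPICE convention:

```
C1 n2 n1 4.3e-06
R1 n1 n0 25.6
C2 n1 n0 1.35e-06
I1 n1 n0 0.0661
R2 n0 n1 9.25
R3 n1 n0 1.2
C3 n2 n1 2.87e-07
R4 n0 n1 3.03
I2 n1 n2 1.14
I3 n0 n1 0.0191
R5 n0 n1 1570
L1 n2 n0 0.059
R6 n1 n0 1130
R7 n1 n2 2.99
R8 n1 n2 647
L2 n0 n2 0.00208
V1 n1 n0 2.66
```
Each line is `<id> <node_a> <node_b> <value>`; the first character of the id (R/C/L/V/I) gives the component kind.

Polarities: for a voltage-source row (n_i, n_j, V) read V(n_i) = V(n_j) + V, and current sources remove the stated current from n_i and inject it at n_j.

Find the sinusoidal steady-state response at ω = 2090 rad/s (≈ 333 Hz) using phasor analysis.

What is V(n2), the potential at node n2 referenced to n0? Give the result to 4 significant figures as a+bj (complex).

4.103+2.867j V

MNA unknowns: 2 node voltages V₁..V_2 plus 1 source current (V1)
C1: Y=0.000+0.008987j on G[2,1]
R1: Y=0.03906+0.000j on G[1,0]
C2: Y=0.000+0.002821j on G[1,0]
I1: z[1]−=0.0661, z[0]+=0.0661
R2: Y=0.1081+0.000j on G[0,1]
R3: Y=0.8333+0.000j on G[1,0]
C3: Y=0.000+0.0005998j on G[2,1]
R4: Y=0.3300+0.000j on G[0,1]
I2: z[1]−=1.14, z[2]+=1.14
I3: z[0]−=0.0191, z[1]+=0.0191
R5: Y=0.0006369+0.000j on G[0,1]
L1: Y=0.000-0.008110j on G[2,0]
R6: Y=0.0008850+0.000j on G[1,0]
R7: Y=0.3344+0.000j on G[1,2]
R8: Y=0.001546+0.000j on G[1,2]
L2: Y=0.000-0.2300j on G[0,2]
V1: row V1−V0=2.66, i_V1 at 1,0
solve → V1=2.660+0.000j, V2=4.103+2.867j
aux → i_V1=-4.220+0.9696j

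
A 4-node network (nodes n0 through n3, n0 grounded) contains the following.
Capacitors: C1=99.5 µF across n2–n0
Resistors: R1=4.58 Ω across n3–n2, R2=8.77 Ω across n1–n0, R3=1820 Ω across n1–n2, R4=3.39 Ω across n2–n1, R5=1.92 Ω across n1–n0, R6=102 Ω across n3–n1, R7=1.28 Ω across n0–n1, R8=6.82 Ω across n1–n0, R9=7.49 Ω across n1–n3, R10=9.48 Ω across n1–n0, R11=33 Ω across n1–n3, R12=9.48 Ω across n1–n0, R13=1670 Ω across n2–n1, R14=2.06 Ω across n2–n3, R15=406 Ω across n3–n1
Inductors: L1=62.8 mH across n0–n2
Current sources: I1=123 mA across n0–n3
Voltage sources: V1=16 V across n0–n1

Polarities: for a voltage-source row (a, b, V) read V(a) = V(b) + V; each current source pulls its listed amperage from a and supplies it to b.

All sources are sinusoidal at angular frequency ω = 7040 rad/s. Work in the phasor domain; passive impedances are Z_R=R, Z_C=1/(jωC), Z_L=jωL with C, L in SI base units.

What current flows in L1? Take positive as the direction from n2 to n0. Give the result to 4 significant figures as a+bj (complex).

MNA unknowns: 3 node voltages V₁..V_3 plus 1 source current (V1)
C1: Y=0.000+0.7005j on G[2,0]
R1: Y=0.2183+0.000j on G[3,2]
R2: Y=0.1140+0.000j on G[1,0]
R3: Y=0.0005495+0.000j on G[1,2]
R4: Y=0.2950+0.000j on G[2,1]
R5: Y=0.5208+0.000j on G[1,0]
R6: Y=0.009804+0.000j on G[3,1]
R7: Y=0.7812+0.000j on G[0,1]
R8: Y=0.1466+0.000j on G[1,0]
R9: Y=0.1335+0.000j on G[1,3]
R10: Y=0.1055+0.000j on G[1,0]
R11: Y=0.03030+0.000j on G[1,3]
R12: Y=0.1055+0.000j on G[1,0]
R13: Y=0.0005988+0.000j on G[2,1]
R14: Y=0.4854+0.000j on G[2,3]
R15: Y=0.002463+0.000j on G[3,1]
L1: Y=0.000-0.002262j on G[0,2]
I1: z[0]−=0.123, z[3]+=0.123
V1: row V0−V1=16, i_V1 at 0,1
solve → V1=-16.00+0.000j, V2=-4.440+7.094j, V3=-6.613+5.674j
aux → i_V1=-33.46-3.100j

0.01605+0.01004j A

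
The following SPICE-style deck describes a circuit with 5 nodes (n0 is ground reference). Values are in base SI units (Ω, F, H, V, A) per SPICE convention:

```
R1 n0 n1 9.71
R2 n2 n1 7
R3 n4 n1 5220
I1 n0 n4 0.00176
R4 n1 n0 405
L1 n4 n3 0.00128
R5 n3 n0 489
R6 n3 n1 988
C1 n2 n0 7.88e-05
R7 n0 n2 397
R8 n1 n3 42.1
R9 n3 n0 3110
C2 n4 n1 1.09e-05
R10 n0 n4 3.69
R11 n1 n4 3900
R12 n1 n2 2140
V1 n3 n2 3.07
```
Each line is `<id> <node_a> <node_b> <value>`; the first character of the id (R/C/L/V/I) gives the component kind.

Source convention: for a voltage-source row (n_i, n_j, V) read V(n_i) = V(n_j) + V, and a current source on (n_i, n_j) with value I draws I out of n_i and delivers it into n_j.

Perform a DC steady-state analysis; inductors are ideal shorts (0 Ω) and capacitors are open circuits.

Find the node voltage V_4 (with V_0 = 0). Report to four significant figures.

MNA unknowns: 4 node voltages V₁..V_4 plus 2 source currents (L1, V1)
R1: Y=0.1030 on G[0,1]
R2: Y=0.1429 on G[2,1]
R3: Y=0.0001916 on G[4,1]
I1: z[0]−=0.00176, z[4]+=0.00176
R4: Y=0.002469 on G[1,0]
L1: row V4−V3=0, i_L1 at 4,3
R5: Y=0.002045 on G[3,0]
R6: Y=0.001012 on G[3,1]
C1: Y=0.000 on G[2,0]
R7: Y=0.002519 on G[0,2]
R8: Y=0.02375 on G[1,3]
R9: Y=0.0003215 on G[3,0]
C2: Y=0.000 on G[4,1]
R10: Y=0.2710 on G[0,4]
R11: Y=0.0002564 on G[1,4]
R12: Y=0.0004673 on G[1,2]
V1: row V3−V2=3.07, i_V1 at 3,2
solve → V1=-1.283, V2=-2.545, V3=0.5248, V4=0.5248
aux → i_L1=-0.1413, i_V1=-0.1873

0.5248 V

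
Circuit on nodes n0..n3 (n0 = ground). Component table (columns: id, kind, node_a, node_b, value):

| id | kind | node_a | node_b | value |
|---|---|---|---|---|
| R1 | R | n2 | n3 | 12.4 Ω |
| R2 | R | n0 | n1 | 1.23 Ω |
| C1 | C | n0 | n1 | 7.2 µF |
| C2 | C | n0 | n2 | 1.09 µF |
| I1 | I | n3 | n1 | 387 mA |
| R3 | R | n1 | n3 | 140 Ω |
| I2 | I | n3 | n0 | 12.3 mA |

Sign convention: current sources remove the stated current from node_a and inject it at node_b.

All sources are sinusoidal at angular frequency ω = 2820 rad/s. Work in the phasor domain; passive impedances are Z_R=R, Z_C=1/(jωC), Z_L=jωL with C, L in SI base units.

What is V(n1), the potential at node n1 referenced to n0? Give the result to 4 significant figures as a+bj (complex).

Element admittances at ω=2820 rad/s:
  Y(R1) = 0.08065+0.000j S between n2,n3
  Y(R2) = 0.8130+0.000j S between n0,n1
  Y(C1) = 0.000+0.02030j S between n0,n1
  Y(C2) = 0.000+0.003074j S between n0,n2
  I1: injects 0.387 A into n1 (from n3)
  Y(R3) = 0.007143+0.000j S between n1,n3
  I2: injects 0.0123 A into n0 (from n3)
Assemble and solve the 3×3 MNA system:
  V(n1)=0.07076+0.1711j  V(n2)=-45.72+21.59j  V(n3)=-46.54+19.85j

0.07076+0.1711j V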